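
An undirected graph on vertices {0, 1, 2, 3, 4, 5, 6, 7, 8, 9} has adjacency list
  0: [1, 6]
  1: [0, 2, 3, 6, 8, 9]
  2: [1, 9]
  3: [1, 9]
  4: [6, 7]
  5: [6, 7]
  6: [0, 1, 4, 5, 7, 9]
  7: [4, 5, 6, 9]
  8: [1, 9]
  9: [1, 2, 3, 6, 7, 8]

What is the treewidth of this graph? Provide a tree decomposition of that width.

Each bag holds 3 vertices, so the decomposition has width 2, which upper-bounds the treewidth. For the lower bound, the 3 vertices {0, 1, 6} are pairwise adjacent, and any tree decomposition puts a clique entirely inside one bag — forcing width ≥ 2. Therefore the treewidth is 2.

Treewidth 2.
One optimal decomposition is:
Bags: B1 = {0, 1, 6}  B2 = {1, 6, 9}  B3 = {1, 8, 9}  B4 = {1, 3, 9}  B5 = {6, 7, 9}  B6 = {1, 2, 9}  B7 = {5, 6, 7}  B8 = {4, 6, 7}
Tree: B1–B2, B2–B3, B3–B4, B2–B5, B2–B6, B5–B7, B7–B8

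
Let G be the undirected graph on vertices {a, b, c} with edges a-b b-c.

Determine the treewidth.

1

A width-1 tree decomposition is:
Bags: B1 = {a, b}  B2 = {b, c}
Tree: B1–B2
Every bag has size at most 2, so the width is 2 − 1 = 1 and tw(G) ≤ 1. Any graph with an edge has treewidth ≥ 1, and G has the edge a–b. Hence tw(G) = 1 exactly.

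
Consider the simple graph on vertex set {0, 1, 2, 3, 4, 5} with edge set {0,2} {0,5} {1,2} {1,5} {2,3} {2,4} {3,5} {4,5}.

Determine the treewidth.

2

A width-2 tree decomposition is:
Bags: B1 = {2, 3, 5}  B2 = {0, 2, 5}  B3 = {2, 4, 5}  B4 = {1, 2, 5}
Tree: B1–B2, B2–B3, B3–B4
The largest bag has 3 vertices, giving width 2; this decomposition certifies tw(G) ≤ 2. The edges 5–3–2–0–5 form a cycle, so G is not a tree and its treewidth is at least 2. The upper and lower bounds meet at 2, so that is the treewidth.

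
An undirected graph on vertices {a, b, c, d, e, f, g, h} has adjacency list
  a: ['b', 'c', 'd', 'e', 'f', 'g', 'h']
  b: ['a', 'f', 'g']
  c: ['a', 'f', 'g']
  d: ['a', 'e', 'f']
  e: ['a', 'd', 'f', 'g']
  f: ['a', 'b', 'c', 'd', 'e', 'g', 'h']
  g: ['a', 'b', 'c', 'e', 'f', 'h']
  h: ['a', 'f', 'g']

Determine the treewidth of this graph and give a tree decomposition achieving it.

The largest bag has 4 vertices, giving width 3; this decomposition certifies tw(G) ≤ 3. Conversely, {a, d, e, f} is a clique of size 4, and the vertices of any clique must share a bag in every tree decomposition; so some bag has ≥ 4 vertices and tw(G) ≥ 3. Therefore the treewidth is 3.

Treewidth 3.
Bags: B1 = {a, e, f, g}  B2 = {a, b, f, g}  B3 = {a, d, e, f}  B4 = {a, c, f, g}  B5 = {a, f, g, h}
Tree: B1–B2, B1–B3, B2–B4, B2–B5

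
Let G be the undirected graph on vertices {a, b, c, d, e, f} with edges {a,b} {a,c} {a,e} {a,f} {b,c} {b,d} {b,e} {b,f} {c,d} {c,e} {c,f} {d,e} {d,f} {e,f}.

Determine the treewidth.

4

A width-4 tree decomposition is:
Bags: B1 = {b, c, d, e, f}  B2 = {a, b, c, e, f}
Tree: B1–B2
Every bag has size at most 5, so the width is 5 − 1 = 4 and tw(G) ≤ 4. For the lower bound, the 5 vertices {b, c, d, e, f} are pairwise adjacent, and any tree decomposition puts a clique entirely inside one bag — forcing width ≥ 4. The upper and lower bounds meet at 4, so that is the treewidth.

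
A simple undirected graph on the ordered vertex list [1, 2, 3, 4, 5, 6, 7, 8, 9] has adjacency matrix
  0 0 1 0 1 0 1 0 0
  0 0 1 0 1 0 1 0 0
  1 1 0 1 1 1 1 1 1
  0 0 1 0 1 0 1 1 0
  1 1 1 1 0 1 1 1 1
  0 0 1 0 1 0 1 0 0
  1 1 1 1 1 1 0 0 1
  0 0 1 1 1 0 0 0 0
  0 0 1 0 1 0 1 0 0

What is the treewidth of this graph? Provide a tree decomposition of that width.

The largest bag has 4 vertices, giving width 3; this decomposition certifies tw(G) ≤ 3. Conversely, {3, 4, 5, 8} is a clique of size 4, and the vertices of any clique must share a bag in every tree decomposition; so some bag has ≥ 4 vertices and tw(G) ≥ 3. Hence tw(G) = 3 exactly.

Treewidth 3.
Bags: B1 = {3, 5, 7, 9}  B2 = {3, 5, 6, 7}  B3 = {3, 4, 5, 7}  B4 = {3, 4, 5, 8}  B5 = {2, 3, 5, 7}  B6 = {1, 3, 5, 7}
Tree: B1–B2, B1–B3, B3–B4, B2–B5, B2–B6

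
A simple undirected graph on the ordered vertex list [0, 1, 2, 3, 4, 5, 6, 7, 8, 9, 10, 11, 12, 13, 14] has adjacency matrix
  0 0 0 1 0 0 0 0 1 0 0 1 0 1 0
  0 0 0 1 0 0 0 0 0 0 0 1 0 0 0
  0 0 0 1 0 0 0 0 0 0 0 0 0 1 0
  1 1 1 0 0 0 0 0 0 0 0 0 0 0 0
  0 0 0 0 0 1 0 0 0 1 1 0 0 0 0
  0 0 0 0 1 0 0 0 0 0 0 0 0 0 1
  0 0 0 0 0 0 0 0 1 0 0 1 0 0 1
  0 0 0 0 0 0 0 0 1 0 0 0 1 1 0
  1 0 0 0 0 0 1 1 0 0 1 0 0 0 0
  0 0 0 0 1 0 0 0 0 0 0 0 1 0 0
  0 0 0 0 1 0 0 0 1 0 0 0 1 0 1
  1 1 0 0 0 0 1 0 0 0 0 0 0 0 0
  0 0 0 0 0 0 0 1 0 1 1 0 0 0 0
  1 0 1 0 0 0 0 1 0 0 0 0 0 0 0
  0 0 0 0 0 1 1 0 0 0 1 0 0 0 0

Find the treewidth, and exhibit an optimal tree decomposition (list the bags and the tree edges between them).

Treewidth 3.
One optimal decomposition is:
Bags: B1 = {1, 2, 3, 13}  B2 = {0, 1, 3, 13}  B3 = {0, 1, 11, 13}  B4 = {0, 7, 11, 13}  B5 = {0, 7, 8, 11}  B6 = {6, 7, 8, 11}  B7 = {6, 7, 8, 12}  B8 = {6, 8, 10, 12}  B9 = {6, 10, 12, 14}  B10 = {9, 10, 12, 14}  B11 = {4, 9, 10, 14}  B12 = {4, 5, 9, 14}
Tree: B1–B2, B2–B3, B3–B4, B4–B5, B5–B6, B6–B7, B7–B8, B8–B9, B9–B10, B10–B11, B11–B12

The largest bag has 4 vertices, giving width 3; this decomposition certifies tw(G) ≤ 3. For the lower bound: the 4 vertex sets {1,2,3}, {13}, {0}, {6,7,8,11} are disjoint, each induces a connected subgraph, and every pair is joined by at least one edge of G. Contracting each set to a single vertex therefore yields K_{4} as a minor, and since treewidth is minor-monotone, tw(G) ≥ tw(K_{4}) = 3. The upper and lower bounds meet at 3, so that is the treewidth.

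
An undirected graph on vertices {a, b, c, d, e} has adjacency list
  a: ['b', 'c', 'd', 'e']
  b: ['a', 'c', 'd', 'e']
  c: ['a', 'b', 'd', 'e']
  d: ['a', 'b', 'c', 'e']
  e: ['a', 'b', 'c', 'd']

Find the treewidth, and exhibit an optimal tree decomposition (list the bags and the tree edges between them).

With just one bag of size 5, the width is 5 − 1 = 4, so tw(G) ≤ 4. Conversely, {a, b, c, d, e} is a clique of size 5, and the vertices of any clique must share a bag in every tree decomposition; so some bag has ≥ 5 vertices and tw(G) ≥ 4. The upper and lower bounds meet at 4, so that is the treewidth.

Treewidth 4.
One optimal decomposition is:
Bags: B1 = {a, b, c, d, e}
Tree: (single bag)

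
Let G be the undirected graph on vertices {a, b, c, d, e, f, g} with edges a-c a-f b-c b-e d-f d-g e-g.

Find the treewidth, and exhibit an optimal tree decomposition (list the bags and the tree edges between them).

The largest bag has 3 vertices, giving width 2; this decomposition certifies tw(G) ≤ 2. For the lower bound, G contains the cycle d–f–a–c–b–e–g–d, so G is not a forest; only forests have treewidth ≤ 1, hence tw(G) ≥ 2. The upper and lower bounds meet at 2, so that is the treewidth.

Treewidth 2.
Bags: B1 = {a, d, f}  B2 = {a, c, d}  B3 = {b, c, d}  B4 = {b, d, e}  B5 = {d, e, g}
Tree: B1–B2, B2–B3, B3–B4, B4–B5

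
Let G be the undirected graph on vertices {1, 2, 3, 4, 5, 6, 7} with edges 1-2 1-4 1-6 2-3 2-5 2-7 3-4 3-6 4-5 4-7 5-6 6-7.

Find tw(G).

A width-3 tree decomposition is:
Bags: B1 = {1, 2, 4, 6}  B2 = {2, 4, 5, 6}  B3 = {2, 3, 4, 6}  B4 = {2, 4, 6, 7}
Tree: B1–B2, B2–B3, B3–B4
The largest bag has 4 vertices, giving width 3; this decomposition certifies tw(G) ≤ 3. For the lower bound: the 4 vertex sets {1,6}, {4,5}, {2}, {3} are disjoint, each induces a connected subgraph, and every pair is joined by at least one edge of G. Contracting each set to a single vertex therefore yields K_{4} as a minor, and since treewidth is minor-monotone, tw(G) ≥ tw(K_{4}) = 3. Therefore the treewidth is 3.

3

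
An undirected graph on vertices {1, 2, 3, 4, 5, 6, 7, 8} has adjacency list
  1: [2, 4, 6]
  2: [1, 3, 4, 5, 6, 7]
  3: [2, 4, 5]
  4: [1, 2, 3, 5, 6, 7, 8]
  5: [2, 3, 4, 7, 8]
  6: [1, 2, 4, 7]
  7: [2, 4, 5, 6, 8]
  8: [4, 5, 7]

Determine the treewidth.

3

A width-3 tree decomposition is:
Bags: B1 = {2, 3, 4, 5}  B2 = {2, 4, 5, 7}  B3 = {2, 4, 6, 7}  B4 = {4, 5, 7, 8}  B5 = {1, 2, 4, 6}
Tree: B1–B2, B2–B3, B2–B4, B3–B5
Every bag has size at most 4, so the width is 4 − 1 = 3 and tw(G) ≤ 3. For the lower bound, the 4 vertices {4, 5, 7, 8} are pairwise adjacent, and any tree decomposition puts a clique entirely inside one bag — forcing width ≥ 3. Hence tw(G) = 3 exactly.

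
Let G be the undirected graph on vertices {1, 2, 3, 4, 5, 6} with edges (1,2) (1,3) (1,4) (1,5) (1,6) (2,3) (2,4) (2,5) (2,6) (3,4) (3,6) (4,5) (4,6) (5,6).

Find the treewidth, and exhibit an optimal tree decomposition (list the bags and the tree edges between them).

Treewidth 4.
Bags: B1 = {1, 2, 3, 4, 6}  B2 = {1, 2, 4, 5, 6}
Tree: B1–B2

The largest bag has 5 vertices, giving width 4; this decomposition certifies tw(G) ≤ 4. For the lower bound, the 5 vertices {1, 2, 3, 4, 6} are pairwise adjacent, and any tree decomposition puts a clique entirely inside one bag — forcing width ≥ 4. Combining the bounds, tw(G) = 4.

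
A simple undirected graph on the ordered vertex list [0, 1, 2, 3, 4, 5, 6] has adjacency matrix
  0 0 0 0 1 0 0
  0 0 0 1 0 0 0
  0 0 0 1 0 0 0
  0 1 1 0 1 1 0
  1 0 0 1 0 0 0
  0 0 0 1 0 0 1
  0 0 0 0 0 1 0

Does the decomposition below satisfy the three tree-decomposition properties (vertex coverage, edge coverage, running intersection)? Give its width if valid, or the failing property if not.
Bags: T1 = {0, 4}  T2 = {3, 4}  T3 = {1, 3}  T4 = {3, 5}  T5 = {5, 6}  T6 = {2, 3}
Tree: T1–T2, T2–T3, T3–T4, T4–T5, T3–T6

Vertex coverage: the bags together contain {0, 1, 2, 3, 4, 5, 6}, the full vertex set. Edge coverage: each edge of G has both endpoints in at least one bag. Running intersection: for every vertex, the bags containing it form a connected subtree. All three properties hold, so this is a valid tree decomposition of width max|bag| − 1 = 1, and hence tw(G) ≤ 1.

Yes; width 1.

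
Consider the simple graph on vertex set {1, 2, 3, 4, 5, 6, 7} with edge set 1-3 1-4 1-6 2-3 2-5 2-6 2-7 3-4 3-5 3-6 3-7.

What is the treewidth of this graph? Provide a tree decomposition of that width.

Treewidth 2.
Bags: B1 = {1, 3, 4}  B2 = {1, 3, 6}  B3 = {2, 3, 6}  B4 = {2, 3, 7}  B5 = {2, 3, 5}
Tree: B1–B2, B2–B3, B3–B4, B3–B5

The largest bag has 3 vertices, giving width 2; this decomposition certifies tw(G) ≤ 2. For the lower bound, the 3 vertices {1, 3, 4} are pairwise adjacent, and any tree decomposition puts a clique entirely inside one bag — forcing width ≥ 2. Hence tw(G) = 2 exactly.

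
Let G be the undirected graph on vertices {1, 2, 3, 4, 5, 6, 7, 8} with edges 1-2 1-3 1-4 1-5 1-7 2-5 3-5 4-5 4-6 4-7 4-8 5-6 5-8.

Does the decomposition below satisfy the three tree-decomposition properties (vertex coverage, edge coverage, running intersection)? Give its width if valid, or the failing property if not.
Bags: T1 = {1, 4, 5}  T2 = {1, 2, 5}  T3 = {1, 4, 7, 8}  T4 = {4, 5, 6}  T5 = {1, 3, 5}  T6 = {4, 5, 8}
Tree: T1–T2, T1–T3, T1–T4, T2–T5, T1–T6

A tree decomposition must satisfy three properties: every vertex lies in some bag; for every edge, both endpoints lie together in some bag; and for every vertex, the bags containing it form a connected subtree. Here bags containing vertex 8 are not connected in the tree, so the decomposition is invalid.

No — bags containing vertex 8 are not connected in the tree.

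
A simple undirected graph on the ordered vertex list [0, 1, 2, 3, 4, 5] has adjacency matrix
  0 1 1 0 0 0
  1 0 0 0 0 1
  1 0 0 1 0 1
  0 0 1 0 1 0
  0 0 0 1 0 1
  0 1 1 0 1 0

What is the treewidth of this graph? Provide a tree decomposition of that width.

The largest bag has 3 vertices, giving width 2; this decomposition certifies tw(G) ≤ 2. The edges 3–4–5–2–3 form a cycle, so G is not a tree and its treewidth is at least 2. Therefore the treewidth is 2.

Treewidth 2.
One optimal decomposition is:
Bags: B1 = {2, 3, 4}  B2 = {2, 4, 5}  B3 = {0, 2, 5}  B4 = {0, 1, 5}
Tree: B1–B2, B2–B3, B3–B4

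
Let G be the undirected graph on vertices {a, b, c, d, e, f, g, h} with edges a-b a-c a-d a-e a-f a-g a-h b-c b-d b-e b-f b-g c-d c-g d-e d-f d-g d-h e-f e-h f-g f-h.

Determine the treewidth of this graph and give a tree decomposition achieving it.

The largest bag has 5 vertices, giving width 4; this decomposition certifies tw(G) ≤ 4. Conversely, {a, b, c, d, g} is a clique of size 5, and the vertices of any clique must share a bag in every tree decomposition; so some bag has ≥ 5 vertices and tw(G) ≥ 4. Hence tw(G) = 4 exactly.

Treewidth 4.
One optimal decomposition is:
Bags: B1 = {a, b, d, e, f}  B2 = {a, d, e, f, h}  B3 = {a, b, d, f, g}  B4 = {a, b, c, d, g}
Tree: B1–B2, B1–B3, B3–B4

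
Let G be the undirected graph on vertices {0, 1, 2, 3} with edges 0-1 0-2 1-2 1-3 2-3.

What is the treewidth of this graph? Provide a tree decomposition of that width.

Every bag has size at most 3, so the width is 3 − 1 = 2 and tw(G) ≤ 2. Conversely, {0, 1, 2} is a clique of size 3, and the vertices of any clique must share a bag in every tree decomposition; so some bag has ≥ 3 vertices and tw(G) ≥ 2. Therefore the treewidth is 2.

Treewidth 2.
Bags: B1 = {0, 1, 2}  B2 = {1, 2, 3}
Tree: B1–B2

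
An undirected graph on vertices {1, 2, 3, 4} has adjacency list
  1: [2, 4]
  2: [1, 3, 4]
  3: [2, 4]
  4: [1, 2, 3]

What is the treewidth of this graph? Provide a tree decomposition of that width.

Treewidth 2.
One such decomposition:
Bags: B1 = {1, 2, 4}  B2 = {2, 3, 4}
Tree: B1–B2

Each bag holds 3 vertices, so the decomposition has width 2, which upper-bounds the treewidth. On the other hand G contains the 3-clique {1, 2, 4}. A clique must lie in a single bag of any decomposition, so no decomposition can have width below 2. Combining the bounds, tw(G) = 2.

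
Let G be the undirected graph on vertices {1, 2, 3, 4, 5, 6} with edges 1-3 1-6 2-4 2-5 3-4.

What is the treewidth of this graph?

A width-1 tree decomposition is:
Bags: B1 = {2, 5}  B2 = {2, 4}  B3 = {3, 4}  B4 = {1, 3}  B5 = {1, 6}
Tree: B1–B2, B2–B3, B3–B4, B4–B5
Each bag holds 2 vertices, so the decomposition has width 1, which upper-bounds the treewidth. Any graph with an edge has treewidth ≥ 1, and G has the edge 5–2. Combining the bounds, tw(G) = 1.

1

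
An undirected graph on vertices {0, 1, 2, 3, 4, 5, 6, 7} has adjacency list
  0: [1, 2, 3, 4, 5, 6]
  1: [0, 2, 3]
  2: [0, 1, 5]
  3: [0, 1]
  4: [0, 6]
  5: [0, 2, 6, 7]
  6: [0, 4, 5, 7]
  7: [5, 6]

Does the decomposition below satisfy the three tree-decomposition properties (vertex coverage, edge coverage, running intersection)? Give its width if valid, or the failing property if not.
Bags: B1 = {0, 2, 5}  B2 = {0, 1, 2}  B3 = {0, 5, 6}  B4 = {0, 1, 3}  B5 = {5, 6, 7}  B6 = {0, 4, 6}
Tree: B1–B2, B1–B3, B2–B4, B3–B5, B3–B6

Yes; width 2.

Vertex coverage: the bags together contain {0, 1, 2, 3, 4, 5, 6, 7}, the full vertex set. Edge coverage: each edge of G has both endpoints in at least one bag. Running intersection: for every vertex, the bags containing it form a connected subtree. All three properties hold, so this is a valid tree decomposition of width max|bag| − 1 = 2, and hence tw(G) ≤ 2.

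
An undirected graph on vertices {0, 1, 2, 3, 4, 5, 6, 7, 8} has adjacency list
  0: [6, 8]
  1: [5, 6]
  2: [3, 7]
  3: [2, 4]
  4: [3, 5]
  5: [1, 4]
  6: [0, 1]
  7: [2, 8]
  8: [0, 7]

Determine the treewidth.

A width-2 tree decomposition is:
Bags: B1 = {0, 6, 8}  B2 = {6, 7, 8}  B3 = {2, 6, 7}  B4 = {2, 3, 6}  B5 = {3, 4, 6}  B6 = {4, 5, 6}  B7 = {1, 5, 6}
Tree: B1–B2, B2–B3, B3–B4, B4–B5, B5–B6, B6–B7
The largest bag has 3 vertices, giving width 2; this decomposition certifies tw(G) ≤ 2. For the lower bound, G contains the cycle 6–0–8–7–2–3–4–5–1–6, so G is not a forest; only forests have treewidth ≤ 1, hence tw(G) ≥ 2. Hence tw(G) = 2 exactly.

2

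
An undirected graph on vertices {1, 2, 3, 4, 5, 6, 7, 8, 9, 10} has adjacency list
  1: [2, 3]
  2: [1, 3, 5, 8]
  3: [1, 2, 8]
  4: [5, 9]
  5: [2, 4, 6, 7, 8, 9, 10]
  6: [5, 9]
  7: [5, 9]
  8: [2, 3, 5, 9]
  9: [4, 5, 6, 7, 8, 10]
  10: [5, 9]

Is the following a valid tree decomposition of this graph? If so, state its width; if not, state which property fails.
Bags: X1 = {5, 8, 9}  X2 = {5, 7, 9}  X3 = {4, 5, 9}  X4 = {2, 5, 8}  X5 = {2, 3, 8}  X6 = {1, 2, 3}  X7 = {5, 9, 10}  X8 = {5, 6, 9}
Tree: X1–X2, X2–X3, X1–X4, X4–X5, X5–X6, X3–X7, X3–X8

Every vertex of G appears in some bag (union = {1, 2, 3, 4, 5, 6, 7, 8, 9, 10}); every edge is covered by a bag; and for each vertex v the set of bags containing v is connected in the bag tree. The decomposition is therefore valid. The largest bag has 3 vertices, so the width is 2.

Yes; width 2.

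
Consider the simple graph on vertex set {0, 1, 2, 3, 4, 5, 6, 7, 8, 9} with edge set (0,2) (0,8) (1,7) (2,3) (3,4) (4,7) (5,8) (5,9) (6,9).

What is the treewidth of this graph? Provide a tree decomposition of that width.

Every bag has size at most 2, so the width is 2 − 1 = 1 and tw(G) ≤ 1. Since G has at least one edge (e.g. 6–9), it is not an edgeless graph, so tw(G) ≥ 1. The upper and lower bounds meet at 1, so that is the treewidth.

Treewidth 1.
One optimal decomposition is:
Bags: B1 = {6, 9}  B2 = {5, 9}  B3 = {5, 8}  B4 = {0, 8}  B5 = {0, 2}  B6 = {2, 3}  B7 = {3, 4}  B8 = {4, 7}  B9 = {1, 7}
Tree: B1–B2, B2–B3, B3–B4, B4–B5, B5–B6, B6–B7, B7–B8, B8–B9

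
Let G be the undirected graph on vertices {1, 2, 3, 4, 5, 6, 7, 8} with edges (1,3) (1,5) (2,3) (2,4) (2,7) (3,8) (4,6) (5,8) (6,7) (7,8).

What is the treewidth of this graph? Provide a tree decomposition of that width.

Treewidth 2.
One optimal decomposition is:
Bags: B1 = {2, 4, 6}  B2 = {2, 6, 7}  B3 = {2, 3, 7}  B4 = {3, 7, 8}  B5 = {1, 3, 8}  B6 = {1, 5, 8}
Tree: B1–B2, B2–B3, B3–B4, B4–B5, B5–B6

Every bag has size at most 3, so the width is 3 − 1 = 2 and tw(G) ≤ 2. Since 4–6–7–2–4 is a cycle in G, G is not acyclic. Forests are exactly the graphs of treewidth ≤ 1, so tw(G) ≥ 2. Combining the bounds, tw(G) = 2.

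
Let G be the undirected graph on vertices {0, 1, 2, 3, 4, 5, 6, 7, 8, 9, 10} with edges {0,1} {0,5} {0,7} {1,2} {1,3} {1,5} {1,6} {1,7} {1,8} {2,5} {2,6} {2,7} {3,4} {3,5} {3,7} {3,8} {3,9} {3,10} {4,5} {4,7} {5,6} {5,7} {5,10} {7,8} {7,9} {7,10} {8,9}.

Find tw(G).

A width-3 tree decomposition is:
Bags: B1 = {1, 3, 5, 7}  B2 = {0, 1, 5, 7}  B3 = {3, 4, 5, 7}  B4 = {1, 2, 5, 7}  B5 = {1, 3, 7, 8}  B6 = {3, 7, 8, 9}  B7 = {3, 5, 7, 10}  B8 = {1, 2, 5, 6}
Tree: B1–B2, B1–B3, B1–B4, B1–B5, B5–B6, B3–B7, B4–B8
Each bag holds 4 vertices, so the decomposition has width 3, which upper-bounds the treewidth. For the lower bound, the 4 vertices {1, 2, 5, 6} are pairwise adjacent, and any tree decomposition puts a clique entirely inside one bag — forcing width ≥ 3. Combining the bounds, tw(G) = 3.

3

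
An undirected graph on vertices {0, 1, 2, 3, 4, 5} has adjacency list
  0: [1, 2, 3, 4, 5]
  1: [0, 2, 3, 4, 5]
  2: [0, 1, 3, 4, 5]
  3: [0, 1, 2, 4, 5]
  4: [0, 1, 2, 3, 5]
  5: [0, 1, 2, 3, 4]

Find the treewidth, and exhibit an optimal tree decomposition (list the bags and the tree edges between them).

Treewidth 5.
One optimal decomposition is:
Bags: B1 = {0, 1, 2, 3, 4, 5}
Tree: (single bag)

A single bag containing all 6 vertices is trivially a valid decomposition of width 5. For the lower bound, the 6 vertices {0, 1, 2, 3, 4, 5} are pairwise adjacent, and any tree decomposition puts a clique entirely inside one bag — forcing width ≥ 5. Hence tw(G) = 5 exactly.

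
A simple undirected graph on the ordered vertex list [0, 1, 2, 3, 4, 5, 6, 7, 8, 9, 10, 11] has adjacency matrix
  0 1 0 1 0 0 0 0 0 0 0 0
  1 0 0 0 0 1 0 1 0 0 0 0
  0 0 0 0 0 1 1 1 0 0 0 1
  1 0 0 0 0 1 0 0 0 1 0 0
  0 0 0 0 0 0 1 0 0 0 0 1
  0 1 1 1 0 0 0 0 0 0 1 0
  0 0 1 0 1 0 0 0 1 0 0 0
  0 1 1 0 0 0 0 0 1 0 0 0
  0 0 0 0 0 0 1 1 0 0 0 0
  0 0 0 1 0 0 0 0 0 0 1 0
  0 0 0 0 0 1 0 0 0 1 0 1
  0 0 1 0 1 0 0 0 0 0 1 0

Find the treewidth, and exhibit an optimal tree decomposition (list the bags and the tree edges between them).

Treewidth 3.
Bags: B1 = {4, 6, 8, 11}  B2 = {2, 6, 8, 11}  B3 = {2, 7, 8, 11}  B4 = {2, 7, 10, 11}  B5 = {2, 5, 7, 10}  B6 = {1, 5, 7, 10}  B7 = {1, 5, 9, 10}  B8 = {1, 3, 5, 9}  B9 = {0, 1, 3, 9}
Tree: B1–B2, B2–B3, B3–B4, B4–B5, B5–B6, B6–B7, B7–B8, B8–B9

Every bag has size at most 4, so the width is 4 − 1 = 3 and tw(G) ≤ 3. For the lower bound: the 4 vertex sets {4,6,8}, {11}, {2}, {1,5,7,10} are disjoint, each induces a connected subgraph, and every pair is joined by at least one edge of G. Contracting each set to a single vertex therefore yields K_{4} as a minor, and since treewidth is minor-monotone, tw(G) ≥ tw(K_{4}) = 3. The upper and lower bounds meet at 3, so that is the treewidth.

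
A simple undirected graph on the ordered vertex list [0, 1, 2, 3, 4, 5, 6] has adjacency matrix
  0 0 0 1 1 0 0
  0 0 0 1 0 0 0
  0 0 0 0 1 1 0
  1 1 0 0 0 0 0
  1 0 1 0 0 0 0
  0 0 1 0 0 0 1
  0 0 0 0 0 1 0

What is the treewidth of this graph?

A width-1 tree decomposition is:
Bags: B1 = {5, 6}  B2 = {2, 5}  B3 = {2, 4}  B4 = {0, 4}  B5 = {0, 3}  B6 = {1, 3}
Tree: B1–B2, B2–B3, B3–B4, B4–B5, B5–B6
The largest bag has 2 vertices, giving width 1; this decomposition certifies tw(G) ≤ 1. Any graph with an edge has treewidth ≥ 1, and G has the edge 6–5. Combining the bounds, tw(G) = 1.

1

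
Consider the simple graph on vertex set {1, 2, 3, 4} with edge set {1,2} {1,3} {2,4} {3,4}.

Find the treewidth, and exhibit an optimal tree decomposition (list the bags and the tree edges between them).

Every bag has size at most 3, so the width is 3 − 1 = 2 and tw(G) ≤ 2. For the lower bound, G contains the cycle 2–4–3–1–2, so G is not a forest; only forests have treewidth ≤ 1, hence tw(G) ≥ 2. Hence tw(G) = 2 exactly.

Treewidth 2.
Bags: B1 = {2, 3, 4}  B2 = {1, 2, 3}
Tree: B1–B2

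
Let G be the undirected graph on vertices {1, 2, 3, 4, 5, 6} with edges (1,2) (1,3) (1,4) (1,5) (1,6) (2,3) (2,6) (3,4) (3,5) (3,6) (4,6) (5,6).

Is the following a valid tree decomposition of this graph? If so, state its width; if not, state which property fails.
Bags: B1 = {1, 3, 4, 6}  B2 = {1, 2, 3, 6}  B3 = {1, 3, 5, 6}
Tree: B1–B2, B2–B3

Checking the three conditions: (i) the bags cover all of {1, 2, 3, 4, 5, 6}; (ii) for each edge, some bag contains both endpoints; (iii) the bags containing any fixed vertex form a subtree. All hold, so the decomposition is valid with width 4 − 1 = 3.

Yes; width 3.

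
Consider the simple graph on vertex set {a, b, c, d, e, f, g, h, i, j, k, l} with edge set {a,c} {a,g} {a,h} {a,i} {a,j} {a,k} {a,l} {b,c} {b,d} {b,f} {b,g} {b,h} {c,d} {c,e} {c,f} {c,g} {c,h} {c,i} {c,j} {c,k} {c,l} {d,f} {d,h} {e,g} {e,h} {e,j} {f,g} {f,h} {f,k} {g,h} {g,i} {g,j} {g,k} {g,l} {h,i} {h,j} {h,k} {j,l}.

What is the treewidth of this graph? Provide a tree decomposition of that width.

Each bag holds 5 vertices, so the decomposition has width 4, which upper-bounds the treewidth. On the other hand G contains the 5-clique {b, c, d, f, h}. A clique must lie in a single bag of any decomposition, so no decomposition can have width below 4. The upper and lower bounds meet at 4, so that is the treewidth.

Treewidth 4.
One optimal decomposition is:
Bags: B1 = {a, c, g, h, j}  B2 = {a, c, g, h, k}  B3 = {a, c, g, h, i}  B4 = {c, f, g, h, k}  B5 = {b, c, f, g, h}  B6 = {b, c, d, f, h}  B7 = {a, c, g, j, l}  B8 = {c, e, g, h, j}
Tree: B1–B2, B1–B3, B2–B4, B4–B5, B5–B6, B1–B7, B1–B8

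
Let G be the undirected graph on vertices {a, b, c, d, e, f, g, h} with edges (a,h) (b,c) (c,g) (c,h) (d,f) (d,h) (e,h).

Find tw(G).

A width-1 tree decomposition is:
Bags: B1 = {d, h}  B2 = {c, h}  B3 = {c, g}  B4 = {b, c}  B5 = {e, h}  B6 = {d, f}  B7 = {a, h}
Tree: B1–B2, B2–B3, B3–B4, B1–B5, B1–B6, B1–B7
Each bag holds 2 vertices, so the decomposition has width 1, which upper-bounds the treewidth. Since G has at least one edge (e.g. d–h), it is not an edgeless graph, so tw(G) ≥ 1. Combining the bounds, tw(G) = 1.

1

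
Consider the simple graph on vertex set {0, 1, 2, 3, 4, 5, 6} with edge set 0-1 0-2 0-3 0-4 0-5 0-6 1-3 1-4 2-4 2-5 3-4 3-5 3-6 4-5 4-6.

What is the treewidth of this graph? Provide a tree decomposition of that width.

Treewidth 3.
One such decomposition:
Bags: B1 = {0, 3, 4, 6}  B2 = {0, 3, 4, 5}  B3 = {0, 2, 4, 5}  B4 = {0, 1, 3, 4}
Tree: B1–B2, B2–B3, B2–B4

Every bag has size at most 4, so the width is 4 − 1 = 3 and tw(G) ≤ 3. Conversely, {0, 2, 4, 5} is a clique of size 4, and the vertices of any clique must share a bag in every tree decomposition; so some bag has ≥ 4 vertices and tw(G) ≥ 3. Hence tw(G) = 3 exactly.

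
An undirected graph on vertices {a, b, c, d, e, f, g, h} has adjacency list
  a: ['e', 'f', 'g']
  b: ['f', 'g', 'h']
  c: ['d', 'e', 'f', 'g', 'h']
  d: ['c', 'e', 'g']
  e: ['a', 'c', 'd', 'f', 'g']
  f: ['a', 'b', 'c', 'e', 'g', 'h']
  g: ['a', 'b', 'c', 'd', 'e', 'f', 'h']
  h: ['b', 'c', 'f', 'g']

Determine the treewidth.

A width-3 tree decomposition is:
Bags: B1 = {c, d, e, g}  B2 = {c, e, f, g}  B3 = {c, f, g, h}  B4 = {a, e, f, g}  B5 = {b, f, g, h}
Tree: B1–B2, B2–B3, B2–B4, B3–B5
Each bag holds 4 vertices, so the decomposition has width 3, which upper-bounds the treewidth. For the lower bound, the 4 vertices {c, d, e, g} are pairwise adjacent, and any tree decomposition puts a clique entirely inside one bag — forcing width ≥ 3. Therefore the treewidth is 3.

3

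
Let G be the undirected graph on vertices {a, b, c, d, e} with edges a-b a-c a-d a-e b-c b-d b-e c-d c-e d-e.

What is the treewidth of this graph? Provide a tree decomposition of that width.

Treewidth 4.
One such decomposition:
Bags: B1 = {a, b, c, d, e}
Tree: (single bag)

With just one bag of size 5, the width is 5 − 1 = 4, so tw(G) ≤ 4. On the other hand G contains the 5-clique {a, b, c, d, e}. A clique must lie in a single bag of any decomposition, so no decomposition can have width below 4. The upper and lower bounds meet at 4, so that is the treewidth.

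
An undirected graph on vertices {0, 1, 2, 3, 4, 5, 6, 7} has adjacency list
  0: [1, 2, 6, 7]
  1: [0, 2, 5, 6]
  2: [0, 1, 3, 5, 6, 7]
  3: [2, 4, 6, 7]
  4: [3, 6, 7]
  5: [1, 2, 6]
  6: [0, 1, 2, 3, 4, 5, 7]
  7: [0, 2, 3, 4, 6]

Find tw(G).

3

A width-3 tree decomposition is:
Bags: B1 = {0, 1, 2, 6}  B2 = {0, 2, 6, 7}  B3 = {2, 3, 6, 7}  B4 = {3, 4, 6, 7}  B5 = {1, 2, 5, 6}
Tree: B1–B2, B2–B3, B3–B4, B1–B5
Each bag holds 4 vertices, so the decomposition has width 3, which upper-bounds the treewidth. On the other hand G contains the 4-clique {0, 1, 2, 6}. A clique must lie in a single bag of any decomposition, so no decomposition can have width below 3. Therefore the treewidth is 3.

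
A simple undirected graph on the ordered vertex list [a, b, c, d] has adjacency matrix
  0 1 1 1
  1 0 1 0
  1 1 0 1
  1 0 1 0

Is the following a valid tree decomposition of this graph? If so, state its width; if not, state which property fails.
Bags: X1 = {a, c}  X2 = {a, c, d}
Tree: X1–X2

A tree decomposition must satisfy three properties: every vertex lies in some bag; for every edge, both endpoints lie together in some bag; and for every vertex, the bags containing it form a connected subtree. Here vertex b appears in no bag, so the decomposition is invalid.

No — vertex b appears in no bag.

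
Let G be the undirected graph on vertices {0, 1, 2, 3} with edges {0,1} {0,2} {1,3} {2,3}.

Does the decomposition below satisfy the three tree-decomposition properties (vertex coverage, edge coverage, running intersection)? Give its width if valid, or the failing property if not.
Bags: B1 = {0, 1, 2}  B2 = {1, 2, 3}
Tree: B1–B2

Yes; width 2.

Vertex coverage: the bags together contain {0, 1, 2, 3}, the full vertex set. Edge coverage: each edge of G has both endpoints in at least one bag. Running intersection: for every vertex, the bags containing it form a connected subtree. All three properties hold, so this is a valid tree decomposition of width max|bag| − 1 = 2, and hence tw(G) ≤ 2.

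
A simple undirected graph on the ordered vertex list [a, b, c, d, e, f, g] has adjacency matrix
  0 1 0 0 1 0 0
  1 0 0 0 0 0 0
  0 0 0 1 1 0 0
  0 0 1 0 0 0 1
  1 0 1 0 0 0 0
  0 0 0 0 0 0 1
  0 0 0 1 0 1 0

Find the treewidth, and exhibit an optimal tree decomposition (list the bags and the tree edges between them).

Treewidth 1.
One optimal decomposition is:
Bags: B1 = {a, b}  B2 = {a, e}  B3 = {c, e}  B4 = {c, d}  B5 = {d, g}  B6 = {f, g}
Tree: B1–B2, B2–B3, B3–B4, B4–B5, B5–B6

The largest bag has 2 vertices, giving width 1; this decomposition certifies tw(G) ≤ 1. Any graph with an edge has treewidth ≥ 1, and G has the edge b–a. Therefore the treewidth is 1.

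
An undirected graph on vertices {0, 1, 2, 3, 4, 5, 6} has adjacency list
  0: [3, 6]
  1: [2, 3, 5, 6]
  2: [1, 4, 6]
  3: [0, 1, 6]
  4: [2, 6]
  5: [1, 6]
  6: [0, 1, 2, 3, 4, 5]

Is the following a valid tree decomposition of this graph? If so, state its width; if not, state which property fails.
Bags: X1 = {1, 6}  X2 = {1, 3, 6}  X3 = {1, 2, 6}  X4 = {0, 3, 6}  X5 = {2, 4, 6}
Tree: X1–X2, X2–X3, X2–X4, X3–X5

A tree decomposition must satisfy three properties: every vertex lies in some bag; for every edge, both endpoints lie together in some bag; and for every vertex, the bags containing it form a connected subtree. Here vertex 5 appears in no bag, so the decomposition is invalid.

No — vertex 5 appears in no bag.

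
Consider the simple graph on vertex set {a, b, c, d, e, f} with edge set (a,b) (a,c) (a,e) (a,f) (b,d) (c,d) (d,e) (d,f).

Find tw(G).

A width-2 tree decomposition is:
Bags: B1 = {a, c, d}  B2 = {a, d, e}  B3 = {a, d, f}  B4 = {a, b, d}
Tree: B1–B2, B2–B3, B3–B4
Every bag has size at most 3, so the width is 3 − 1 = 2 and tw(G) ≤ 2. Since c–d–e–a–c is a cycle in G, G is not acyclic. Forests are exactly the graphs of treewidth ≤ 1, so tw(G) ≥ 2. Combining the bounds, tw(G) = 2.

2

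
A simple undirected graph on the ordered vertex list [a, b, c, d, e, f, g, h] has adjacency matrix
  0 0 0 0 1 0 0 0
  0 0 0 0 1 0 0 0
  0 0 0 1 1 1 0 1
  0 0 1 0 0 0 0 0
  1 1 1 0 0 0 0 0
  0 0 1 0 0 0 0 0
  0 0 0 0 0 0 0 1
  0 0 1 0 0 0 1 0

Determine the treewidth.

A width-1 tree decomposition is:
Bags: B1 = {c, e}  B2 = {c, h}  B3 = {c, f}  B4 = {b, e}  B5 = {c, d}  B6 = {g, h}  B7 = {a, e}
Tree: B1–B2, B2–B3, B1–B4, B1–B5, B2–B6, B4–B7
The largest bag has 2 vertices, giving width 1; this decomposition certifies tw(G) ≤ 1. G has an edge, so its treewidth is at least 1. Hence tw(G) = 1 exactly.

1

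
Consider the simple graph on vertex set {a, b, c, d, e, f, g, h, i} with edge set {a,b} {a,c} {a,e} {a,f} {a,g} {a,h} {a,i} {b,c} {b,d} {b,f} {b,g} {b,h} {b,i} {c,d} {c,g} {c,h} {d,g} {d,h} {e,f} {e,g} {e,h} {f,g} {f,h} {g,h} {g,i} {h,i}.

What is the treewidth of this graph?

4

A width-4 tree decomposition is:
Bags: B1 = {b, c, d, g, h}  B2 = {a, b, c, g, h}  B3 = {a, b, f, g, h}  B4 = {a, e, f, g, h}  B5 = {a, b, g, h, i}
Tree: B1–B2, B2–B3, B3–B4, B3–B5
The largest bag has 5 vertices, giving width 4; this decomposition certifies tw(G) ≤ 4. Conversely, {a, e, f, g, h} is a clique of size 5, and the vertices of any clique must share a bag in every tree decomposition; so some bag has ≥ 5 vertices and tw(G) ≥ 4. Combining the bounds, tw(G) = 4.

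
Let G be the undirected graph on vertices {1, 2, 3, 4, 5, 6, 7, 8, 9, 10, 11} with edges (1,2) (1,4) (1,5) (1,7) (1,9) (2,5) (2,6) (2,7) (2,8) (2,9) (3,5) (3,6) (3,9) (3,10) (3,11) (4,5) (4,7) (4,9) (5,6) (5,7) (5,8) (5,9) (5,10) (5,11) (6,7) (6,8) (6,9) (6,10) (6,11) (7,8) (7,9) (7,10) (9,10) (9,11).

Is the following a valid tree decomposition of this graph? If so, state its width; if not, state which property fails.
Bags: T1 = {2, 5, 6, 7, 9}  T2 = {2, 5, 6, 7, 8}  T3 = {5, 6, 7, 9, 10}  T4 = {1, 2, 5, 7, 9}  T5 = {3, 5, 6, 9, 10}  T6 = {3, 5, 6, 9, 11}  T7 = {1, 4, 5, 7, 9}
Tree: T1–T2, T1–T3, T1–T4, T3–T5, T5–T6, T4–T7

Yes; width 4.

Checking the three conditions: (i) the bags cover all of {1, 2, 3, 4, 5, 6, 7, 8, 9, 10, 11}; (ii) for each edge, some bag contains both endpoints; (iii) the bags containing any fixed vertex form a subtree. All hold, so the decomposition is valid with width 5 − 1 = 4.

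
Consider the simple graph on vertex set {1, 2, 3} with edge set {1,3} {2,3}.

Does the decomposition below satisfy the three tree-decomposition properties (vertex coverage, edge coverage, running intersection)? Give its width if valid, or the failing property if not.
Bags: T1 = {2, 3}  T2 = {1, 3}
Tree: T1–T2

Yes; width 1.

Checking the three conditions: (i) the bags cover all of {1, 2, 3}; (ii) for each edge, some bag contains both endpoints; (iii) the bags containing any fixed vertex form a subtree. All hold, so the decomposition is valid with width 2 − 1 = 1.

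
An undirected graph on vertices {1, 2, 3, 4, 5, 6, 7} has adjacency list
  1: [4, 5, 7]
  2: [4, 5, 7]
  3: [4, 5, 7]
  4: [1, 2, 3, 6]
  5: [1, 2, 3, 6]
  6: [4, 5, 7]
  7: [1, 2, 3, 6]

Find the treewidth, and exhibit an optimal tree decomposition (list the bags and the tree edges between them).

Treewidth 3.
Bags: B1 = {4, 5, 6, 7}  B2 = {2, 4, 5, 7}  B3 = {1, 4, 5, 7}  B4 = {3, 4, 5, 7}
Tree: B1–B2, B2–B3, B3–B4

Each bag holds 4 vertices, so the decomposition has width 3, which upper-bounds the treewidth. For the lower bound: the 4 vertex sets {5,6}, {2,7}, {4}, {1} are disjoint, each induces a connected subgraph, and every pair is joined by at least one edge of G. Contracting each set to a single vertex therefore yields K_{4} as a minor, and since treewidth is minor-monotone, tw(G) ≥ tw(K_{4}) = 3. Hence tw(G) = 3 exactly.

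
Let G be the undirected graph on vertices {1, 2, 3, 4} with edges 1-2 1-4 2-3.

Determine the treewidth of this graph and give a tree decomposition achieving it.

The largest bag has 2 vertices, giving width 1; this decomposition certifies tw(G) ≤ 1. Any graph with an edge has treewidth ≥ 1, and G has the edge 4–1. Hence tw(G) = 1 exactly.

Treewidth 1.
Bags: B1 = {1, 4}  B2 = {1, 2}  B3 = {2, 3}
Tree: B1–B2, B2–B3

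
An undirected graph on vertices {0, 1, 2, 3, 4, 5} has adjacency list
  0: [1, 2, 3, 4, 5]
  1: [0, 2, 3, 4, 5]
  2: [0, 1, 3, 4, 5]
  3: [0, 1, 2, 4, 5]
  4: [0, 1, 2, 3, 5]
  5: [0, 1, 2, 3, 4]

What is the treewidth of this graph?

A width-5 tree decomposition is:
Bags: B1 = {0, 1, 2, 3, 4, 5}
Tree: (single bag)
With just one bag of size 6, the width is 6 − 1 = 5, so tw(G) ≤ 5. For the lower bound, the 6 vertices {0, 1, 2, 3, 4, 5} are pairwise adjacent, and any tree decomposition puts a clique entirely inside one bag — forcing width ≥ 5. Hence tw(G) = 5 exactly.

5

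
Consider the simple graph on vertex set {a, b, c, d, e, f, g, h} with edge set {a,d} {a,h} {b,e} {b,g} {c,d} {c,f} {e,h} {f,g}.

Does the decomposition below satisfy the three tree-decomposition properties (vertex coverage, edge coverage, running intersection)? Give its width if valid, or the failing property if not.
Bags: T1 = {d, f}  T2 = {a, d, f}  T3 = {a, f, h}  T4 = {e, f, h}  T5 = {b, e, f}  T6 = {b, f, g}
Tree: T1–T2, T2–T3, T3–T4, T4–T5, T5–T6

No — vertex c appears in no bag.

A tree decomposition must satisfy three properties: every vertex lies in some bag; for every edge, both endpoints lie together in some bag; and for every vertex, the bags containing it form a connected subtree. Here vertex c appears in no bag, so the decomposition is invalid.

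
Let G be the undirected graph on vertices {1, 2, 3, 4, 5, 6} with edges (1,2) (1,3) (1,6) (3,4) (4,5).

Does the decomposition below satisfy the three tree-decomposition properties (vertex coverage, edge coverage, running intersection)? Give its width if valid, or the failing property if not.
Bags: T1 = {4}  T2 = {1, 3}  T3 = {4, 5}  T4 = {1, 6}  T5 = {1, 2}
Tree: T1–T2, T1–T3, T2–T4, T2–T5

No — edge (3,4) lies in no bag.

A tree decomposition must satisfy three properties: every vertex lies in some bag; for every edge, both endpoints lie together in some bag; and for every vertex, the bags containing it form a connected subtree. Here edge (3,4) lies in no bag, so the decomposition is invalid.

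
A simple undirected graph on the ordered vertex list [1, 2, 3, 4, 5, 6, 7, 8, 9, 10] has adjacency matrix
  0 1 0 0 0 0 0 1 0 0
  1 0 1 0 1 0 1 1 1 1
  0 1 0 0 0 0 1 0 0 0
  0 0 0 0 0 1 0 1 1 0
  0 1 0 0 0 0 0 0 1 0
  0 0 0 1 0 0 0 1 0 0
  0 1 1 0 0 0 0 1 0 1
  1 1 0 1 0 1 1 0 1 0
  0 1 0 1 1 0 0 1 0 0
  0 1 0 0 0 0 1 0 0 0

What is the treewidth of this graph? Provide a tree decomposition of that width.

The largest bag has 3 vertices, giving width 2; this decomposition certifies tw(G) ≤ 2. For the lower bound, the 3 vertices {1, 2, 8} are pairwise adjacent, and any tree decomposition puts a clique entirely inside one bag — forcing width ≥ 2. The upper and lower bounds meet at 2, so that is the treewidth.

Treewidth 2.
One optimal decomposition is:
Bags: B1 = {2, 8, 9}  B2 = {2, 7, 8}  B3 = {4, 8, 9}  B4 = {1, 2, 8}  B5 = {2, 3, 7}  B6 = {2, 7, 10}  B7 = {2, 5, 9}  B8 = {4, 6, 8}
Tree: B1–B2, B1–B3, B2–B4, B2–B5, B5–B6, B1–B7, B3–B8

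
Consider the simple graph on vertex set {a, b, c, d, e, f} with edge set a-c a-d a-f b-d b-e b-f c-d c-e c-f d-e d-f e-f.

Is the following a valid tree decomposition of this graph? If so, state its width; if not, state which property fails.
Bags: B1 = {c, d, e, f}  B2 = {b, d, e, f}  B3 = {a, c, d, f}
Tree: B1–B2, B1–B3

Yes; width 3.

Vertex coverage: the bags together contain {a, b, c, d, e, f}, the full vertex set. Edge coverage: each edge of G has both endpoints in at least one bag. Running intersection: for every vertex, the bags containing it form a connected subtree. All three properties hold, so this is a valid tree decomposition of width max|bag| − 1 = 3, and hence tw(G) ≤ 3.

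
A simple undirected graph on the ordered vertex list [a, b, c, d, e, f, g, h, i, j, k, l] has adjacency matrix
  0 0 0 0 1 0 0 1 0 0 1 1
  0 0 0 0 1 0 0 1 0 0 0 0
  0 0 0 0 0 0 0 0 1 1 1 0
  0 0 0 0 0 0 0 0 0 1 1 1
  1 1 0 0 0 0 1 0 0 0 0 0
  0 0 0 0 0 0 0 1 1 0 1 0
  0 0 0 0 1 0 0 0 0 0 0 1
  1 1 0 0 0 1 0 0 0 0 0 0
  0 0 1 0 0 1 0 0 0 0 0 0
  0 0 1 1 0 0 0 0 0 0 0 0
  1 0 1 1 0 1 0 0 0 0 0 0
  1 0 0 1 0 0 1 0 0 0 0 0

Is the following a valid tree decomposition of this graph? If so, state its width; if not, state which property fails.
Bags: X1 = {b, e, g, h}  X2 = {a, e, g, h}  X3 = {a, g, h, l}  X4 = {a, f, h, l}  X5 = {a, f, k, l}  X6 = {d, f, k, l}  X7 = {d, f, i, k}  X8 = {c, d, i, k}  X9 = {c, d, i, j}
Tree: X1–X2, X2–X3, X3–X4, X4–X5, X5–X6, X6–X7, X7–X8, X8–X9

Yes; width 3.

Vertex coverage: the bags together contain {a, b, c, d, e, f, g, h, i, j, k, l}, the full vertex set. Edge coverage: each edge of G has both endpoints in at least one bag. Running intersection: for every vertex, the bags containing it form a connected subtree. All three properties hold, so this is a valid tree decomposition of width max|bag| − 1 = 3, and hence tw(G) ≤ 3.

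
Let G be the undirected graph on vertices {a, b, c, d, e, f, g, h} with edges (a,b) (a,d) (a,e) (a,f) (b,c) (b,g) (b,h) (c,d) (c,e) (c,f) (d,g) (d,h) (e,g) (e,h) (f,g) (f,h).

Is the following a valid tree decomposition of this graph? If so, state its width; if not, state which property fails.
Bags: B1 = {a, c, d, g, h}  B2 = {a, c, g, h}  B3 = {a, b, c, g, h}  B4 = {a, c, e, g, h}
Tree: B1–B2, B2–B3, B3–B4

No — vertex f appears in no bag.

A tree decomposition must satisfy three properties: every vertex lies in some bag; for every edge, both endpoints lie together in some bag; and for every vertex, the bags containing it form a connected subtree. Here vertex f appears in no bag, so the decomposition is invalid.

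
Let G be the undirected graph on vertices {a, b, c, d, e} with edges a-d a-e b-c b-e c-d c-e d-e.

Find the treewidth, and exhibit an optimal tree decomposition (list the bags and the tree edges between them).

Treewidth 2.
Bags: B1 = {b, c, e}  B2 = {c, d, e}  B3 = {a, d, e}
Tree: B1–B2, B2–B3

Every bag has size at most 3, so the width is 3 − 1 = 2 and tw(G) ≤ 2. For the lower bound, the 3 vertices {c, d, e} are pairwise adjacent, and any tree decomposition puts a clique entirely inside one bag — forcing width ≥ 2. Hence tw(G) = 2 exactly.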